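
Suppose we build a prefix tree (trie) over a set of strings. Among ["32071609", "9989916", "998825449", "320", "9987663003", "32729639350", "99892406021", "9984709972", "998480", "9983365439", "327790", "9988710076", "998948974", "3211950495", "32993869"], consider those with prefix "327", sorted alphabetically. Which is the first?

DFS of the "327" subtree visits, in order: "32729639350", "327790"
Position 1: 32729639350

32729639350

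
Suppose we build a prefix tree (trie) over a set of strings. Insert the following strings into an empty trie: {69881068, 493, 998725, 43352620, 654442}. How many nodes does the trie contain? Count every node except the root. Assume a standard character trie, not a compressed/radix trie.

29

Trie structure (* marks end of a word):
(root)
├─ 4
│  ├─ 3
│  │  └─ 3
│  │     └─ 5
│  │        └─ 2
│  │           └─ 6
│  │              └─ 2
│  │                 └─ 0 *
│  └─ 9
│     └─ 3 *
├─ 6
│  ├─ 5
│  │  └─ 4
│  │     └─ 4
│  │        └─ 4
│  │           └─ 2 *
│  └─ 9
│     └─ 8
│        └─ 8
│           └─ 1
│              └─ 0
│                 └─ 6
│                    └─ 8 *
└─ 9
   └─ 9
      └─ 8
         └─ 7
            └─ 2
               └─ 5 *
Counting every labelled node above: 29.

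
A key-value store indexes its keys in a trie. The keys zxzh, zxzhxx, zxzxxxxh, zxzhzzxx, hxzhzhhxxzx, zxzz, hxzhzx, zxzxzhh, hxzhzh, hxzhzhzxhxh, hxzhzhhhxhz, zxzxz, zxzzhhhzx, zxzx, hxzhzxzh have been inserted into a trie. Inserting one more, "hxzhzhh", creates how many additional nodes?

0

"hxzhzhh" is already a full path in the trie; only an end-marker is added.
No new nodes are needed: 0.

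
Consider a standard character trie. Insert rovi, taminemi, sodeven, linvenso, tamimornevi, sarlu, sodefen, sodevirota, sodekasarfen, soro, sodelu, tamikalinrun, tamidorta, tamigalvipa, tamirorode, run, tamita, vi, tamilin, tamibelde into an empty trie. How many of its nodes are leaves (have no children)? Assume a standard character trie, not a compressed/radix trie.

20

A leaf is a node with no children — equivalently, the end of a word that is not a proper prefix of any other stored word.
Those words: "linvenso", "rovi", "run", "sarlu", "sodefen", "sodekasarfen", "sodelu", "sodeven", "sodevirota", "soro", "tamibelde", "tamidorta", "tamigalvipa", "tamikalinrun", "tamilin", "tamimornevi", "taminemi", "tamirorode", "tamita", "vi"
Leaf count: 20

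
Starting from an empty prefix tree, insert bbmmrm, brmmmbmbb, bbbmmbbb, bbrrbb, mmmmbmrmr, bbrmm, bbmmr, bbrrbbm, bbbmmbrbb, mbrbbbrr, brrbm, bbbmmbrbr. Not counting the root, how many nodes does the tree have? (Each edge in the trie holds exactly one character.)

50

Trace insertions, counting only characters that open a new branch:
  "bbmmrm" → 6 new (b, b, m, m, r, m)
  "brmmmbmbb" → prefix "b" already present; 8 new (r, m, m, m, b, m, b, b)
  "bbbmmbbb" → prefix "bb" already present; 6 new (b, m, m, b, b, b)
  "bbrrbb" → prefix "bb" already present; 4 new (r, r, b, b)
  "mmmmbmrmr" → 9 new (m, m, m, m, b, m, r, m, r)
  "bbrmm" → prefix "bbr" already present; 2 new (m, m)
  "bbmmr" → prefix "bbmmr" already present; 0 new (none)
  "bbrrbbm" → prefix "bbrrbb" already present; 1 new (m)
  "bbbmmbrbb" → prefix "bbbmmb" already present; 3 new (r, b, b)
  "mbrbbbrr" → prefix "m" already present; 7 new (b, r, b, b, b, r, r)
  "brrbm" → prefix "br" already present; 3 new (r, b, m)
  "bbbmmbrbr" → prefix "bbbmmbrb" already present; 1 new (r)
Total nodes = 6 + 8 + 6 + 4 + 9 + 2 + 0 + 1 + 3 + 7 + 3 + 1 = 50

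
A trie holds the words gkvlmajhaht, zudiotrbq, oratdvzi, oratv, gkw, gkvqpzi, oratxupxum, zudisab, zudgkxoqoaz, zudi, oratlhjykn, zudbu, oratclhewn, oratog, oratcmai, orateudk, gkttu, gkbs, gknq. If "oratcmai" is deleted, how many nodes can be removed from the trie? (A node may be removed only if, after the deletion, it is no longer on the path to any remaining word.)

Walk "oratcmai" from the leaf back toward the root, removing each node that no remaining word uses.
The suffix "mai" (3 nodes) is used only by "oratcmai"; the node for "oratc" still has the child "l", so pruning stops there.
Nodes removed: 3

3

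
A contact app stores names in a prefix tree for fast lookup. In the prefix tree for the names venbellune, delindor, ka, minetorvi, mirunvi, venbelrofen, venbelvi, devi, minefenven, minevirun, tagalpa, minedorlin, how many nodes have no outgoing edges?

12

A leaf is a node with no children — equivalently, the end of a word that is not a proper prefix of any other stored word.
Those words: "delindor", "devi", "ka", "minedorlin", "minefenven", "minetorvi", "minevirun", "mirunvi", "tagalpa", "venbellune", "venbelrofen", "venbelvi"
Leaf count: 12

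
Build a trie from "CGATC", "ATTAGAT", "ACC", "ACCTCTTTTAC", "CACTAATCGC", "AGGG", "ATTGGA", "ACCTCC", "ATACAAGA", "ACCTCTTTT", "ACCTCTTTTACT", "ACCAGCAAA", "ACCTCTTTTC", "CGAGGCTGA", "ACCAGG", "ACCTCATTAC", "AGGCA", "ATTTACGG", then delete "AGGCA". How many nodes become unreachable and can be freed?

2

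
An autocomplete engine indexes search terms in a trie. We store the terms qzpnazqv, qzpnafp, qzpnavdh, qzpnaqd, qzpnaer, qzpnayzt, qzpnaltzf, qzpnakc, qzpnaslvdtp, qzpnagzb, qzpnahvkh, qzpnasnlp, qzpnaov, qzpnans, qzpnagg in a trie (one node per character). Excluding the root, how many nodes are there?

47

Trace insertions, counting only characters that open a new branch:
  "qzpnazqv" → 8 new (q, z, p, n, a, z, q, v)
  "qzpnafp" → prefix "qzpna" already present; 2 new (f, p)
  "qzpnavdh" → prefix "qzpna" already present; 3 new (v, d, h)
  "qzpnaqd" → prefix "qzpna" already present; 2 new (q, d)
  "qzpnaer" → prefix "qzpna" already present; 2 new (e, r)
  "qzpnayzt" → prefix "qzpna" already present; 3 new (y, z, t)
  "qzpnaltzf" → prefix "qzpna" already present; 4 new (l, t, z, f)
  "qzpnakc" → prefix "qzpna" already present; 2 new (k, c)
  "qzpnaslvdtp" → prefix "qzpna" already present; 6 new (s, l, v, d, t, p)
  "qzpnagzb" → prefix "qzpna" already present; 3 new (g, z, b)
  "qzpnahvkh" → prefix "qzpna" already present; 4 new (h, v, k, h)
  "qzpnasnlp" → prefix "qzpnas" already present; 3 new (n, l, p)
  "qzpnaov" → prefix "qzpna" already present; 2 new (o, v)
  "qzpnans" → prefix "qzpna" already present; 2 new (n, s)
  "qzpnagg" → prefix "qzpnag" already present; 1 new (g)
Total nodes = 8 + 2 + 3 + 2 + 2 + 3 + 4 + 2 + 6 + 3 + 4 + 3 + 2 + 2 + 1 = 47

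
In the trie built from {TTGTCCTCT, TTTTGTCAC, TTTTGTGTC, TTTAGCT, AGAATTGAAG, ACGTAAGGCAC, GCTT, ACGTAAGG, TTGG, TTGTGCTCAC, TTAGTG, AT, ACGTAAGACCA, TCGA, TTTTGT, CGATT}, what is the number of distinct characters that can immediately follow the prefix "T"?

The children of the "T" node are the distinct next characters among strings starting with "T".
Distinct next characters after "T": C, T.
That node has 2 child edges.

2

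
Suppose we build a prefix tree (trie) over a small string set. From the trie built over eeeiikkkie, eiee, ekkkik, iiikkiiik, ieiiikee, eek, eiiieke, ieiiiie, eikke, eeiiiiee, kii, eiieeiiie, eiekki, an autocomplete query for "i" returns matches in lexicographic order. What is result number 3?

iiikkiiik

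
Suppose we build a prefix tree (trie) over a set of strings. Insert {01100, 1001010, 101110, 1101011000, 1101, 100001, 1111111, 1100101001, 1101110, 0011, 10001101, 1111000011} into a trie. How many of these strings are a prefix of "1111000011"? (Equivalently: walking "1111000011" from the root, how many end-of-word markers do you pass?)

Traverse "1111000011" character by character; count nodes along the way that are marked as word ends.
Prefixes of the query that are stored words: "1111000011"
Count: 1

1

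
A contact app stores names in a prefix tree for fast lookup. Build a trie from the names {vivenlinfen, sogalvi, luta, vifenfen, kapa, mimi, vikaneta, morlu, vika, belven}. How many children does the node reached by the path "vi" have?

Follow the path "vi" to its node, then look at its outgoing edges.
Distinct next characters after "vi": f, k, v.
That node has 3 child edges.

3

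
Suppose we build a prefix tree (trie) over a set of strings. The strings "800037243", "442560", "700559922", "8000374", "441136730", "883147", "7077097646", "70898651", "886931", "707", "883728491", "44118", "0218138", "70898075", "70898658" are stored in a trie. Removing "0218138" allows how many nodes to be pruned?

7

A node on "0218138"'s path can go only if nothing else ends at it or branches off below it.
No other word shares any prefix with "0218138", so all 7 of its nodes go.
Nodes removed: 7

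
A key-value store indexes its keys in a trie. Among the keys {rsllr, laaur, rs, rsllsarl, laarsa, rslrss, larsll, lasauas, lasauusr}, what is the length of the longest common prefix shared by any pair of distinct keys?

Look for the deepest trie node that still has at least two words in its subtree.
"lasauas" and "lasauusr" agree on "lasau" (5 characters) before diverging; nothing deeper is shared.
Longest shared-prefix length: 5

5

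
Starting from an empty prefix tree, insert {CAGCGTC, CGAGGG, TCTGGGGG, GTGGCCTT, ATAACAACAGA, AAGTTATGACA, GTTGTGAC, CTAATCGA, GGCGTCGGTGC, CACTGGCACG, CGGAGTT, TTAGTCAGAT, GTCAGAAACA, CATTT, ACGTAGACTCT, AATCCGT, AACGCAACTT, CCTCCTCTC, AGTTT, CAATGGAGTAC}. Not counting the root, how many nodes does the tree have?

Insert word by word; a character creates a node only if that edge doesn't already exist:
  "CAGCGTC" → 7 new (C, A, G, C, G, T, C)
  "CGAGGG" → prefix "C" already present; 5 new (G, A, G, G, G)
  "TCTGGGGG" → 8 new (T, C, T, G, G, G, G, G)
  "GTGGCCTT" → 8 new (G, T, G, G, C, C, T, T)
  "ATAACAACAGA" → 11 new (A, T, A, A, C, A, A, C, A, G, A)
  "AAGTTATGACA" → prefix "A" already present; 10 new (A, G, T, T, A, T, G, A, C, A)
  "GTTGTGAC" → prefix "GT" already present; 6 new (T, G, T, G, A, C)
  "CTAATCGA" → prefix "C" already present; 7 new (T, A, A, T, C, G, A)
  "GGCGTCGGTGC" → prefix "G" already present; 10 new (G, C, G, T, C, G, G, T, G, C)
  "CACTGGCACG" → prefix "CA" already present; 8 new (C, T, G, G, C, A, C, G)
  "CGGAGTT" → prefix "CG" already present; 5 new (G, A, G, T, T)
  "TTAGTCAGAT" → prefix "T" already present; 9 new (T, A, G, T, C, A, G, A, T)
  "GTCAGAAACA" → prefix "GT" already present; 8 new (C, A, G, A, A, A, C, A)
  "CATTT" → prefix "CA" already present; 3 new (T, T, T)
  "ACGTAGACTCT" → prefix "A" already present; 10 new (C, G, T, A, G, A, C, T, C, T)
  "AATCCGT" → prefix "AA" already present; 5 new (T, C, C, G, T)
  "AACGCAACTT" → prefix "AA" already present; 8 new (C, G, C, A, A, C, T, T)
  "CCTCCTCTC" → prefix "C" already present; 8 new (C, T, C, C, T, C, T, C)
  "AGTTT" → prefix "A" already present; 4 new (G, T, T, T)
  "CAATGGAGTAC" → prefix "CA" already present; 9 new (A, T, G, G, A, G, T, A, C)
Total nodes = 7 + 5 + 8 + 8 + 11 + 10 + 6 + 7 + 10 + 8 + 5 + 9 + 8 + 3 + 10 + 5 + 8 + 8 + 4 + 9 = 149

149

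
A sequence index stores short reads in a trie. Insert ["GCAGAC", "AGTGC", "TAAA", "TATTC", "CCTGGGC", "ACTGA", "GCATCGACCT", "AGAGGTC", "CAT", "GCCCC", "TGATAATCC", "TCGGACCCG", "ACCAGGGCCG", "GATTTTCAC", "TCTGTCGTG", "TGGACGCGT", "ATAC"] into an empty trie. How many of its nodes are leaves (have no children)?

17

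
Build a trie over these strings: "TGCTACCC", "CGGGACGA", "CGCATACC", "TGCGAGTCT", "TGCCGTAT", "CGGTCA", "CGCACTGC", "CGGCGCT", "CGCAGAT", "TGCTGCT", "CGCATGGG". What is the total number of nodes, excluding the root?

53

For each word, the new-node count is its length minus the longest prefix already in the trie:
  "TGCTACCC" → 8 new (T, G, C, T, A, C, C, C)
  "CGGGACGA" → 8 new (C, G, G, G, A, C, G, A)
  "CGCATACC" → prefix "CG" already present; 6 new (C, A, T, A, C, C)
  "TGCGAGTCT" → prefix "TGC" already present; 6 new (G, A, G, T, C, T)
  "TGCCGTAT" → prefix "TGC" already present; 5 new (C, G, T, A, T)
  "CGGTCA" → prefix "CGG" already present; 3 new (T, C, A)
  "CGCACTGC" → prefix "CGCA" already present; 4 new (C, T, G, C)
  "CGGCGCT" → prefix "CGG" already present; 4 new (C, G, C, T)
  "CGCAGAT" → prefix "CGCA" already present; 3 new (G, A, T)
  "TGCTGCT" → prefix "TGCT" already present; 3 new (G, C, T)
  "CGCATGGG" → prefix "CGCAT" already present; 3 new (G, G, G)
Total nodes = 8 + 8 + 6 + 6 + 5 + 3 + 4 + 4 + 3 + 3 + 3 = 53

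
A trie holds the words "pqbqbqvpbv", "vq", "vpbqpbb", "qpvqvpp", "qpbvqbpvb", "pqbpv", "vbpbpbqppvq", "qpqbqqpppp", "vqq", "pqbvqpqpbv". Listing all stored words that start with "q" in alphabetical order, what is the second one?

qpqbqqpppp

DFS of the "q" subtree visits, in order: "qpbvqbpvb", "qpqbqqpppp", "qpvqvpp"
The 2nd is qpqbqqpppp.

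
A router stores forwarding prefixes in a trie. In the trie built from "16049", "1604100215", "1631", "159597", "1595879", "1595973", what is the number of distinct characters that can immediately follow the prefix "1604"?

Walk "1604" from the root, arriving at one node.
Characters that immediately follow "1604" among the stored strings: {1, 9}.
That node has 2 child edges.

2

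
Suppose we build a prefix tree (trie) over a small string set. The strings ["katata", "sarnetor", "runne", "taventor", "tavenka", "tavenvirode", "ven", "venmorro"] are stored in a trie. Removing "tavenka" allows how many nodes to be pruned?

After clearing the end-marker at "tavenka", prune upward until reaching a node still needed by another word.
The suffix "ka" (2 nodes) is used only by "tavenka"; the node for "taven" still has the child "t", so pruning stops there.
Nodes removed: 2

2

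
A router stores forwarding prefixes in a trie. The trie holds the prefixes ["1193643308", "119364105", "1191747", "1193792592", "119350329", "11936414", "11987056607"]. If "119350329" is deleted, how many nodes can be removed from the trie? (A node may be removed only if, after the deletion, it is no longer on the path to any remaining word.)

After clearing the end-marker at "119350329", prune upward until reaching a node still needed by another word.
The suffix "50329" (5 nodes) is used only by "119350329"; the node for "1193" still has the child "6", so pruning stops there.
Nodes removed: 5

5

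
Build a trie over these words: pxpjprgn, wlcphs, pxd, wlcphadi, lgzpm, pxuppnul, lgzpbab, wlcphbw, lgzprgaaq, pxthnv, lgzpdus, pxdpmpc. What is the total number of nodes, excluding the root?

Insert word by word; a character creates a node only if that edge doesn't already exist:
  "pxpjprgn" → 8 new (p, x, p, j, p, r, g, n)
  "wlcphs" → 6 new (w, l, c, p, h, s)
  "pxd" → prefix "px" already present; 1 new (d)
  "wlcphadi" → prefix "wlcph" already present; 3 new (a, d, i)
  "lgzpm" → 5 new (l, g, z, p, m)
  "pxuppnul" → prefix "px" already present; 6 new (u, p, p, n, u, l)
  "lgzpbab" → prefix "lgzp" already present; 3 new (b, a, b)
  "wlcphbw" → prefix "wlcph" already present; 2 new (b, w)
  "lgzprgaaq" → prefix "lgzp" already present; 5 new (r, g, a, a, q)
  "pxthnv" → prefix "px" already present; 4 new (t, h, n, v)
  "lgzpdus" → prefix "lgzp" already present; 3 new (d, u, s)
  "pxdpmpc" → prefix "pxd" already present; 4 new (p, m, p, c)
Total nodes = 8 + 6 + 1 + 3 + 5 + 6 + 3 + 2 + 5 + 4 + 3 + 4 = 50

50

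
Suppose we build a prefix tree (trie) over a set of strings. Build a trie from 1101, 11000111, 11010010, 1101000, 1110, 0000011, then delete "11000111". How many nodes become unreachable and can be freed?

5

Walk "11000111" from the leaf back toward the root, removing each node that no remaining word uses.
The suffix "00111" (5 nodes) is used only by "11000111"; the node for "110" still has the child "1", so pruning stops there.
Nodes removed: 5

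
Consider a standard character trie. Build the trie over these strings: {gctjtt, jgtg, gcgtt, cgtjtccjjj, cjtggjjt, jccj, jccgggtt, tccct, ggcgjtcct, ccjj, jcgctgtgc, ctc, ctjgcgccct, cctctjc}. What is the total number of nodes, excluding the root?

Count nodes per top-level branch (shared prefixes stored once):
  'c'-branch (ccjj, cctctjc, cgtjtccjjj, cjtggjjt, ctc, ctjgcgccct): 35 nodes
  'g'-branch (gcgtt, gctjtt, ggcgjtcct): 17 nodes
  'j'-branch (jccgggtt, jccj, jcgctgtgc, jgtg): 19 nodes
  't'-branch (tccct): 5 nodes
Sum: 76

76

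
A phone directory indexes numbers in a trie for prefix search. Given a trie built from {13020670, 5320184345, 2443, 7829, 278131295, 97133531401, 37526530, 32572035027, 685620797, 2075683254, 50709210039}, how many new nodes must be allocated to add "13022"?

1

Walking "13022" from the root, the first 4 characters ("1302") follow existing edges; "2" is the first miss.
Each of the 1 remaining characters creates one node.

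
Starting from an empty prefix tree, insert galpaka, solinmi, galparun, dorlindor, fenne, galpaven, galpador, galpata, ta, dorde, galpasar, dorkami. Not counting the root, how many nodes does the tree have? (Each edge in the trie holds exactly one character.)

50

For each word, the new-node count is its length minus the longest prefix already in the trie:
  "galpaka" → 7 new (g, a, l, p, a, k, a)
  "solinmi" → 7 new (s, o, l, i, n, m, i)
  "galparun" → prefix "galpa" already present; 3 new (r, u, n)
  "dorlindor" → 9 new (d, o, r, l, i, n, d, o, r)
  "fenne" → 5 new (f, e, n, n, e)
  "galpaven" → prefix "galpa" already present; 3 new (v, e, n)
  "galpador" → prefix "galpa" already present; 3 new (d, o, r)
  "galpata" → prefix "galpa" already present; 2 new (t, a)
  "ta" → 2 new (t, a)
  "dorde" → prefix "dor" already present; 2 new (d, e)
  "galpasar" → prefix "galpa" already present; 3 new (s, a, r)
  "dorkami" → prefix "dor" already present; 4 new (k, a, m, i)
Total nodes = 7 + 7 + 3 + 9 + 5 + 3 + 3 + 2 + 2 + 2 + 3 + 4 = 50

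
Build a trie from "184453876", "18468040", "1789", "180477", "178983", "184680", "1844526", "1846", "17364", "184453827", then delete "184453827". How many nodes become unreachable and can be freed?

2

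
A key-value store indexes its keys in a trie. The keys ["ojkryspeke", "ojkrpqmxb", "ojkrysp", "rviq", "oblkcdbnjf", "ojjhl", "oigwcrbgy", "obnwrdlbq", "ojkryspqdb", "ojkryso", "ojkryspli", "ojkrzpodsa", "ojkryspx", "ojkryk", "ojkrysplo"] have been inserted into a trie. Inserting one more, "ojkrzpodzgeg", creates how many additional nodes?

Walking "ojkrzpodzgeg" from the root, the first 8 characters ("ojkrzpod") follow existing edges; "z" is the first miss.
Each of the 4 remaining characters creates one node.

4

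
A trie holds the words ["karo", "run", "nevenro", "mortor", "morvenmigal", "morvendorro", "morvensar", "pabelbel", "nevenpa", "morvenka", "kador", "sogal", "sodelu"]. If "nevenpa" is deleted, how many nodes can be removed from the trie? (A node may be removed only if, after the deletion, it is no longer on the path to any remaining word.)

2

Walk "nevenpa" from the leaf back toward the root, removing each node that no remaining word uses.
The suffix "pa" (2 nodes) is used only by "nevenpa"; the node for "neven" still has the child "r", so pruning stops there.
Nodes removed: 2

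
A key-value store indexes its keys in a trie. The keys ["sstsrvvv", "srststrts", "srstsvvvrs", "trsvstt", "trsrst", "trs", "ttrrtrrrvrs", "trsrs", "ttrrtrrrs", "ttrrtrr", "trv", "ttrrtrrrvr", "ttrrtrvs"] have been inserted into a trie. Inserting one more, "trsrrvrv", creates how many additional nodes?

Walking "trsrrvrv" from the root, the first 4 characters ("trsr") follow existing edges; "r" is the first miss.
New nodes needed: |"trsrrvrv"| − 4 = 8 − 4 = 4.

4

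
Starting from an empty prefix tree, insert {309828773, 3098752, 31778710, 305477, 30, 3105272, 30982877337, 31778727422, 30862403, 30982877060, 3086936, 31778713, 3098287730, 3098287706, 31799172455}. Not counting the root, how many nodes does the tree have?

Count nodes per top-level branch (shared prefixes stored once):
  '3'-branch (30, 305477, 30862403, 3086936, 3098287706, 30982877060, 309828773, 3098287730, 30982877337, 3098752, 3105272, 31778710, 31778713, 31778727422, 31799172455): 57 nodes
Sum: 57

57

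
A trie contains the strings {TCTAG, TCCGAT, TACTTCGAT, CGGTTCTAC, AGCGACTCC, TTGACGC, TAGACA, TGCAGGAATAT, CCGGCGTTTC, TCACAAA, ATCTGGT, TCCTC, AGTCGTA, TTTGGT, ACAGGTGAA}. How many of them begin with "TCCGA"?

1

Traverse to the node for "TCCGA", then collect every word in that subtree.
Matches: "TCCGAT"
Count: 1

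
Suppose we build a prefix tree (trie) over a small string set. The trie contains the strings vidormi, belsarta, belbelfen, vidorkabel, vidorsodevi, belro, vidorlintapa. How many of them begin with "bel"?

3

Walk to "bel"; the words in its subtree are exactly those with that prefix.
Words under "bel": belbelfen, belro, belsarta
Count: 3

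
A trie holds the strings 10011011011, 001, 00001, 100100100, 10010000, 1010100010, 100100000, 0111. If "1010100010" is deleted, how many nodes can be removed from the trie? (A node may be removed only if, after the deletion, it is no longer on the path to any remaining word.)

A node on "1010100010"'s path can go only if nothing else ends at it or branches off below it.
The suffix "10100010" (8 nodes) is used only by "1010100010"; the node for "10" still has the child "0", so pruning stops there.
Nodes removed: 8

8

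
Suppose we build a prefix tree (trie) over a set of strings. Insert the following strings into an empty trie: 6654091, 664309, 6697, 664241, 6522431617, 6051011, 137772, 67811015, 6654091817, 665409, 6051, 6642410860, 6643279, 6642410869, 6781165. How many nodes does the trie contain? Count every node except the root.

57

For each word, the new-node count is its length minus the longest prefix already in the trie:
  "6654091" → 7 new (6, 6, 5, 4, 0, 9, 1)
  "664309" → prefix "66" already present; 4 new (4, 3, 0, 9)
  "6697" → prefix "66" already present; 2 new (9, 7)
  "664241" → prefix "664" already present; 3 new (2, 4, 1)
  "6522431617" → prefix "6" already present; 9 new (5, 2, 2, 4, 3, 1, 6, 1, 7)
  "6051011" → prefix "6" already present; 6 new (0, 5, 1, 0, 1, 1)
  "137772" → 6 new (1, 3, 7, 7, 7, 2)
  "67811015" → prefix "6" already present; 7 new (7, 8, 1, 1, 0, 1, 5)
  "6654091817" → prefix "6654091" already present; 3 new (8, 1, 7)
  "665409" → prefix "665409" already present; 0 new (none)
  "6051" → prefix "6051" already present; 0 new (none)
  "6642410860" → prefix "664241" already present; 4 new (0, 8, 6, 0)
  "6643279" → prefix "6643" already present; 3 new (2, 7, 9)
  "6642410869" → prefix "664241086" already present; 1 new (9)
  "6781165" → prefix "67811" already present; 2 new (6, 5)
Total nodes = 7 + 4 + 2 + 3 + 9 + 6 + 6 + 7 + 3 + 0 + 0 + 4 + 3 + 1 + 2 = 57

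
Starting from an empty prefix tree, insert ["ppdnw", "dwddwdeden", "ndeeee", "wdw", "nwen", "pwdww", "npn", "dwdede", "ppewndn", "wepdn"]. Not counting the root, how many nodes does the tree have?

Count nodes per top-level branch (shared prefixes stored once):
  'd'-branch (dwddwdeden, dwdede): 13 nodes
  'n'-branch (ndeeee, npn, nwen): 11 nodes
  'p'-branch (ppdnw, ppewndn, pwdww): 14 nodes
  'w'-branch (wdw, wepdn): 7 nodes
Sum: 45

45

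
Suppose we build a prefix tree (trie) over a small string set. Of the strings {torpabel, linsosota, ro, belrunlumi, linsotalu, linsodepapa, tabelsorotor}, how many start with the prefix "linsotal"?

1

Traverse to the node for "linsotal", then collect every word in that subtree.
Words under "linsotal": linsotalu
Count: 1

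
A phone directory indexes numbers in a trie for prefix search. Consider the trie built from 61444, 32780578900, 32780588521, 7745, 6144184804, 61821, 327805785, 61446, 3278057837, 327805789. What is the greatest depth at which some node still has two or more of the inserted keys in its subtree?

Equivalently: take the maximum, over all pairs, of their longest common prefix length.
e.g. "327805789" and "32780578900" share the prefix "327805789" of length 9; no pair shares a longer one.
Longest shared-prefix length: 9

9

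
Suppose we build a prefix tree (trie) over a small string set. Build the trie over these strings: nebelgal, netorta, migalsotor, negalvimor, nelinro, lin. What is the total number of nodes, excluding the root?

Trie structure (* marks end of a word):
(root)
├─ l
│  └─ i
│     └─ n *
├─ m
│  └─ i
│     └─ g
│        └─ a
│           └─ l
│              └─ s
│                 └─ o
│                    └─ t
│                       └─ o
│                          └─ r *
└─ n
   └─ e
      ├─ b
      │  └─ e
      │     └─ l
      │        └─ g
      │           └─ a
      │              └─ l *
      ├─ g
      │  └─ a
      │     └─ l
      │        └─ v
      │           └─ i
      │              └─ m
      │                 └─ o
      │                    └─ r *
      ├─ l
      │  └─ i
      │     └─ n
      │        └─ r
      │           └─ o *
      └─ t
         └─ o
            └─ r
               └─ t
                  └─ a *
Counting every labelled node above: 39.

39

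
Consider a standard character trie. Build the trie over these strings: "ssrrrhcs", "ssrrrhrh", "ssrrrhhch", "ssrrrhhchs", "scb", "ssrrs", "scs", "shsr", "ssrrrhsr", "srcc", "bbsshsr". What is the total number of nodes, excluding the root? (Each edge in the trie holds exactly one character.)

Insert word by word; a character creates a node only if that edge doesn't already exist:
  "ssrrrhcs" → 8 new (s, s, r, r, r, h, c, s)
  "ssrrrhrh" → prefix "ssrrrh" already present; 2 new (r, h)
  "ssrrrhhch" → prefix "ssrrrh" already present; 3 new (h, c, h)
  "ssrrrhhchs" → prefix "ssrrrhhch" already present; 1 new (s)
  "scb" → prefix "s" already present; 2 new (c, b)
  "ssrrs" → prefix "ssrr" already present; 1 new (s)
  "scs" → prefix "sc" already present; 1 new (s)
  "shsr" → prefix "s" already present; 3 new (h, s, r)
  "ssrrrhsr" → prefix "ssrrrh" already present; 2 new (s, r)
  "srcc" → prefix "s" already present; 3 new (r, c, c)
  "bbsshsr" → 7 new (b, b, s, s, h, s, r)
Total nodes = 8 + 2 + 3 + 1 + 2 + 1 + 1 + 3 + 2 + 3 + 7 = 33

33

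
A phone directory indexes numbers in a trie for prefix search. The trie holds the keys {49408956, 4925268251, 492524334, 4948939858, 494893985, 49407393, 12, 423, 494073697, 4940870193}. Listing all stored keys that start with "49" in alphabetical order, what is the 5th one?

4940870193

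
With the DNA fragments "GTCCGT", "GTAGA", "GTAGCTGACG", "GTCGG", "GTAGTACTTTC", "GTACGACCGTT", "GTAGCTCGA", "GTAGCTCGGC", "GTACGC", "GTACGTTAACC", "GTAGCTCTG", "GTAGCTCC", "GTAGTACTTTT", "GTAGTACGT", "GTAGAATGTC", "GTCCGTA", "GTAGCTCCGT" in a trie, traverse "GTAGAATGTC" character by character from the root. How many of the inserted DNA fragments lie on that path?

Check each prefix of "GTAGAATGTC" against the stored set — each match is an end-marker on the path.
Prefixes of the query that are stored words: "GTAGA", "GTAGAATGTC"
Count: 2

2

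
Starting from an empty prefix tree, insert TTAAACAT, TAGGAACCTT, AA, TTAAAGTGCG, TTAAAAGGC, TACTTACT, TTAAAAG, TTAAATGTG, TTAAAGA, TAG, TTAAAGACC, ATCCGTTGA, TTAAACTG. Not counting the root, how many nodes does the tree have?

Count nodes per top-level branch (shared prefixes stored once):
  'A'-branch (AA, ATCCGTTGA): 10 nodes
  'T'-branch (TACTTACT, TAG, TAGGAACCTT, TTAAAAG, TTAAAAGGC, TTAAACAT, TTAAACTG, TTAAAGA, TTAAAGACC, TTAAAGTGCG, TTAAATGTG): 41 nodes
Sum: 51

51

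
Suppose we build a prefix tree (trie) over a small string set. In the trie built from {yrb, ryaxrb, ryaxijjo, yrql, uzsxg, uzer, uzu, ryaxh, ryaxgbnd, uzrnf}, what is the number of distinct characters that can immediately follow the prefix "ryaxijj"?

The children of the "ryaxijj" node are the distinct next characters among strings starting with "ryaxijj".
Distinct next characters after "ryaxijj": o.
That node has 1 child edge.

1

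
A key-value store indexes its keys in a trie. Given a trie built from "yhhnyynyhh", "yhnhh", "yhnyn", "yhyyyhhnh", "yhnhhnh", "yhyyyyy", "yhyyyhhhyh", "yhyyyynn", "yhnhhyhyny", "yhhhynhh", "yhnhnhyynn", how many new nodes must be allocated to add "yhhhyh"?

1

"yhhhy" is already a path in the trie; the remaining "h" must be added.
Each of the 1 remaining characters creates one node.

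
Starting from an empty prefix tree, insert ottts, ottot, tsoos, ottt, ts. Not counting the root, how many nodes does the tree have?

12

For each word, the new-node count is its length minus the longest prefix already in the trie:
  "ottts" → 5 new (o, t, t, t, s)
  "ottot" → prefix "ott" already present; 2 new (o, t)
  "tsoos" → 5 new (t, s, o, o, s)
  "ottt" → prefix "ottt" already present; 0 new (none)
  "ts" → prefix "ts" already present; 0 new (none)
Total nodes = 5 + 2 + 5 + 0 + 0 = 12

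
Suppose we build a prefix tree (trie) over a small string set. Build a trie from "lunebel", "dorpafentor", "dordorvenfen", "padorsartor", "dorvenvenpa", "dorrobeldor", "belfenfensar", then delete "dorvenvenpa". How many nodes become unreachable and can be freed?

After clearing the end-marker at "dorvenvenpa", prune upward until reaching a node still needed by another word.
The suffix "venvenpa" (8 nodes) is used only by "dorvenvenpa"; the node for "dor" still has the child "p", so pruning stops there.
Nodes removed: 8

8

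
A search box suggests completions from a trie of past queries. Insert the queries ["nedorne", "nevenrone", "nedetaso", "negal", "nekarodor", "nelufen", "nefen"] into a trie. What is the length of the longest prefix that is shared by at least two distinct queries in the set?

3

The deepest shared node is where two words last agree before diverging.
e.g. "nedetaso" and "nedorne" share the prefix "ned" of length 3; no pair shares a longer one.
Longest shared-prefix length: 3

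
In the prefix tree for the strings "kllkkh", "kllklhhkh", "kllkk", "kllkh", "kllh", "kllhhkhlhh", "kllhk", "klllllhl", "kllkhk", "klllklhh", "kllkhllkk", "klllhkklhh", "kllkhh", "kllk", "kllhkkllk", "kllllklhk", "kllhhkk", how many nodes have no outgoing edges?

12

Leaves are exactly the stored words that no other stored word extends.
Those words: "kllhhkhlhh", "kllhhkk", "kllhkkllk", "kllkhh", "kllkhk", "kllkhllkk", "kllkkh", "kllklhhkh", "klllhkklhh", "klllklhh", "kllllklhk", "klllllhl"
Leaf count: 12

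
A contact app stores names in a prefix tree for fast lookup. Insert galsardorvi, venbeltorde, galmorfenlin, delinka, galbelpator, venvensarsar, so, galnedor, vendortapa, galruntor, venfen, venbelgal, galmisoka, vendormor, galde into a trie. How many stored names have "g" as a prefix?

Traverse to the node for "g", then collect every word in that subtree.
Matches: "galbelpator", "galde", "galmisoka", "galmorfenlin", "galnedor", "galruntor", "galsardorvi"
Count: 7

7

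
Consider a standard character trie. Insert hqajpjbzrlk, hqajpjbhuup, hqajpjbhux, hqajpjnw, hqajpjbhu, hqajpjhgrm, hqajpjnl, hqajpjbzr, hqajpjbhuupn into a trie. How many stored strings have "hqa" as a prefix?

Traverse to the node for "hqa", then collect every word in that subtree.
Words under "hqa": hqajpjbhu, hqajpjbhuup, hqajpjbhuupn, hqajpjbhux, hqajpjbzr, hqajpjbzrlk, hqajpjhgrm, hqajpjnl, hqajpjnw
Count: 9

9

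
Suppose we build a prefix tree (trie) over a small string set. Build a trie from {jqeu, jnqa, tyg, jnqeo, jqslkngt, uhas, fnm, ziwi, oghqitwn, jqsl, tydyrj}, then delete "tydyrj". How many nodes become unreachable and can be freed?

4

After clearing the end-marker at "tydyrj", prune upward until reaching a node still needed by another word.
The suffix "dyrj" (4 nodes) is used only by "tydyrj"; the node for "ty" still has the child "g", so pruning stops there.
Nodes removed: 4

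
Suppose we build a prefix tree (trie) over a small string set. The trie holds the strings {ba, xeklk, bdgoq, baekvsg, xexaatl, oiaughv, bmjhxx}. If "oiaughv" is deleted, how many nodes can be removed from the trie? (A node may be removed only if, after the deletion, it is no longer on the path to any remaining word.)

7

After clearing the end-marker at "oiaughv", prune upward until reaching a node still needed by another word.
No other word shares any prefix with "oiaughv", so all 7 of its nodes go.
Nodes removed: 7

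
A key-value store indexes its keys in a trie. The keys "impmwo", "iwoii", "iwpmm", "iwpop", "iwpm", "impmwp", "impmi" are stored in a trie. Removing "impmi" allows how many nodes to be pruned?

1

Walk "impmi" from the leaf back toward the root, removing each node that no remaining word uses.
The suffix "i" (1 node) is used only by "impmi"; the node for "impm" still has the child "w", so pruning stops there.
Nodes removed: 1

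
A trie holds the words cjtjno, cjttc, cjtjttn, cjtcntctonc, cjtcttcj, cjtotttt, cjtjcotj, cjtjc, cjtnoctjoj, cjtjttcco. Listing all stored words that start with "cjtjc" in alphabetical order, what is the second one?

Words with prefix "cjtjc", in lexicographic order: "cjtjc", "cjtjcotj"
Position 2: cjtjcotj

cjtjcotj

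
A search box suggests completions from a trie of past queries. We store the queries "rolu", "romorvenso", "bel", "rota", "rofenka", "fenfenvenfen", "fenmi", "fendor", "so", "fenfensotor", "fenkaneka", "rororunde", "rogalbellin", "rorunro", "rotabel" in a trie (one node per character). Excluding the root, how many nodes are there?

Trace insertions, counting only characters that open a new branch:
  "rolu" → 4 new (r, o, l, u)
  "romorvenso" → prefix "ro" already present; 8 new (m, o, r, v, e, n, s, o)
  "bel" → 3 new (b, e, l)
  "rota" → prefix "ro" already present; 2 new (t, a)
  "rofenka" → prefix "ro" already present; 5 new (f, e, n, k, a)
  "fenfenvenfen" → 12 new (f, e, n, f, e, n, v, e, n, f, e, n)
  "fenmi" → prefix "fen" already present; 2 new (m, i)
  "fendor" → prefix "fen" already present; 3 new (d, o, r)
  "so" → 2 new (s, o)
  "fenfensotor" → prefix "fenfen" already present; 5 new (s, o, t, o, r)
  "fenkaneka" → prefix "fen" already present; 6 new (k, a, n, e, k, a)
  "rororunde" → prefix "ro" already present; 7 new (r, o, r, u, n, d, e)
  "rogalbellin" → prefix "ro" already present; 9 new (g, a, l, b, e, l, l, i, n)
  "rorunro" → prefix "ror" already present; 4 new (u, n, r, o)
  "rotabel" → prefix "rota" already present; 3 new (b, e, l)
Total nodes = 4 + 8 + 3 + 2 + 5 + 12 + 2 + 3 + 2 + 5 + 6 + 7 + 9 + 4 + 3 = 75

75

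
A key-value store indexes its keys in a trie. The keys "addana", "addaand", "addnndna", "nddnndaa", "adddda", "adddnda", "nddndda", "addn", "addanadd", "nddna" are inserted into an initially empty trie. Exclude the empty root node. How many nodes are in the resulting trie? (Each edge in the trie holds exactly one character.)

34

Count nodes per top-level branch (shared prefixes stored once):
  'a'-branch (addaand, addana, addanadd, adddda, adddnda, addn, addnndna): 22 nodes
  'n'-branch (nddna, nddndda, nddnndaa): 12 nodes
Sum: 34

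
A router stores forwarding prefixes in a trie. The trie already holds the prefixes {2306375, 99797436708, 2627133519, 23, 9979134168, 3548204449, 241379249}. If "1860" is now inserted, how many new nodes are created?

Nothing in the trie begins with "1"; the whole of "1860" is new.
4 − 0 = 4 new nodes.

4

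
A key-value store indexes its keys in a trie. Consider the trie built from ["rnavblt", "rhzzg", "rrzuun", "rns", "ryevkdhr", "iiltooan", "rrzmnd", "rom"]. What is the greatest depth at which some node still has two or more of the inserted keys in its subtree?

Equivalently: take the maximum, over all pairs, of their longest common prefix length.
e.g. "rrzmnd" and "rrzuun" share the prefix "rrz" of length 3; no pair shares a longer one.
Longest shared-prefix length: 3

3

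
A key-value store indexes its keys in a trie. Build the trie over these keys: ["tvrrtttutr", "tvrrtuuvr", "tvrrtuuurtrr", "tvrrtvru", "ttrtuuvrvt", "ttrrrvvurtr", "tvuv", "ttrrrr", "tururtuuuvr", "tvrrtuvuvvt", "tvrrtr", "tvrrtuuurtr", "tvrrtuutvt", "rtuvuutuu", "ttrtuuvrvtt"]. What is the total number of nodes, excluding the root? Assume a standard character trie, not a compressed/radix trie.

Insert word by word; a character creates a node only if that edge doesn't already exist:
  "tvrrtttutr" → 10 new (t, v, r, r, t, t, t, u, t, r)
  "tvrrtuuvr" → prefix "tvrrt" already present; 4 new (u, u, v, r)
  "tvrrtuuurtrr" → prefix "tvrrtuu" already present; 5 new (u, r, t, r, r)
  "tvrrtvru" → prefix "tvrrt" already present; 3 new (v, r, u)
  "ttrtuuvrvt" → prefix "t" already present; 9 new (t, r, t, u, u, v, r, v, t)
  "ttrrrvvurtr" → prefix "ttr" already present; 8 new (r, r, v, v, u, r, t, r)
  "tvuv" → prefix "tv" already present; 2 new (u, v)
  "ttrrrr" → prefix "ttrrr" already present; 1 new (r)
  "tururtuuuvr" → prefix "t" already present; 10 new (u, r, u, r, t, u, u, u, v, r)
  "tvrrtuvuvvt" → prefix "tvrrtu" already present; 5 new (v, u, v, v, t)
  "tvrrtr" → prefix "tvrrt" already present; 1 new (r)
  "tvrrtuuurtr" → prefix "tvrrtuuurtr" already present; 0 new (none)
  "tvrrtuutvt" → prefix "tvrrtuu" already present; 3 new (t, v, t)
  "rtuvuutuu" → 9 new (r, t, u, v, u, u, t, u, u)
  "ttrtuuvrvtt" → prefix "ttrtuuvrvt" already present; 1 new (t)
Total nodes = 10 + 4 + 5 + 3 + 9 + 8 + 2 + 1 + 10 + 5 + 1 + 0 + 3 + 9 + 1 = 71

71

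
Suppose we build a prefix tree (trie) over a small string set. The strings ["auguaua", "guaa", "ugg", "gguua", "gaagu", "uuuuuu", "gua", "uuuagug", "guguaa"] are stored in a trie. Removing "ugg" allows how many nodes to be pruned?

Walk "ugg" from the leaf back toward the root, removing each node that no remaining word uses.
The suffix "gg" (2 nodes) is used only by "ugg"; the node for "u" still has the child "u", so pruning stops there.
Nodes removed: 2

2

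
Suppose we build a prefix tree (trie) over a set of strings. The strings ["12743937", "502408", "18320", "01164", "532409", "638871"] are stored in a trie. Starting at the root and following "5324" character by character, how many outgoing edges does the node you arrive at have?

Follow the path "5324" to its node, then look at its outgoing edges.
Characters that immediately follow "5324" among the stored strings: {0}.
That node has 1 child edge.

1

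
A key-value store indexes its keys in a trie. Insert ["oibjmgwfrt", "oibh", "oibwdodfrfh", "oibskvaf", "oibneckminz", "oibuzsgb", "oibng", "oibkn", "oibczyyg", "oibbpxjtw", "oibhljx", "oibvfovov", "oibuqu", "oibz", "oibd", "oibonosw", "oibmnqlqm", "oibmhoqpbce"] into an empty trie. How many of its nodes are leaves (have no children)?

17

A leaf is a node with no children — equivalently, the end of a word that is not a proper prefix of any other stored word.
Those words: "oibbpxjtw", "oibczyyg", "oibd", "oibhljx", "oibjmgwfrt", "oibkn", "oibmhoqpbce", "oibmnqlqm", "oibneckminz", "oibng", "oibonosw", "oibskvaf", "oibuqu", "oibuzsgb", "oibvfovov", "oibwdodfrfh", "oibz"
Leaf count: 17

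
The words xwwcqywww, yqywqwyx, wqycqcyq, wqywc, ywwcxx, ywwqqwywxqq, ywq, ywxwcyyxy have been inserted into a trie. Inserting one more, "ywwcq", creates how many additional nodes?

1

Walking "ywwcq" from the root, the first 4 characters ("ywwc") follow existing edges; "q" is the first miss.
New nodes needed: |"ywwcq"| − 4 = 5 − 4 = 1.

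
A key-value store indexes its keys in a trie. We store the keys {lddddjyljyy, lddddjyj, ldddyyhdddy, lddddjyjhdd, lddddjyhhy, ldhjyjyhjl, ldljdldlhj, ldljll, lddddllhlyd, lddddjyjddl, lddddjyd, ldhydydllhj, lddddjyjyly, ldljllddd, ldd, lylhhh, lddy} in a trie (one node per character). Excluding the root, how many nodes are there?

73

Insert word by word; a character creates a node only if that edge doesn't already exist:
  "lddddjyljyy" → 11 new (l, d, d, d, d, j, y, l, j, y, y)
  "lddddjyj" → prefix "lddddjy" already present; 1 new (j)
  "ldddyyhdddy" → prefix "lddd" already present; 7 new (y, y, h, d, d, d, y)
  "lddddjyjhdd" → prefix "lddddjyj" already present; 3 new (h, d, d)
  "lddddjyhhy" → prefix "lddddjy" already present; 3 new (h, h, y)
  "ldhjyjyhjl" → prefix "ld" already present; 8 new (h, j, y, j, y, h, j, l)
  "ldljdldlhj" → prefix "ld" already present; 8 new (l, j, d, l, d, l, h, j)
  "ldljll" → prefix "ldlj" already present; 2 new (l, l)
  "lddddllhlyd" → prefix "ldddd" already present; 6 new (l, l, h, l, y, d)
  "lddddjyjddl" → prefix "lddddjyj" already present; 3 new (d, d, l)
  "lddddjyd" → prefix "lddddjy" already present; 1 new (d)
  "ldhydydllhj" → prefix "ldh" already present; 8 new (y, d, y, d, l, l, h, j)
  "lddddjyjyly" → prefix "lddddjyj" already present; 3 new (y, l, y)
  "ldljllddd" → prefix "ldljll" already present; 3 new (d, d, d)
  "ldd" → prefix "ldd" already present; 0 new (none)
  "lylhhh" → prefix "l" already present; 5 new (y, l, h, h, h)
  "lddy" → prefix "ldd" already present; 1 new (y)
Total nodes = 11 + 1 + 7 + 3 + 3 + 8 + 8 + 2 + 6 + 3 + 1 + 8 + 3 + 3 + 0 + 5 + 1 = 73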